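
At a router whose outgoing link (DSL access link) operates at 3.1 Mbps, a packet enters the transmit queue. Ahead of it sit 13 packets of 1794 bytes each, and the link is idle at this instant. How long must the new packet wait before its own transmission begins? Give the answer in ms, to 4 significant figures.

60.19 ms

Each queued packet: L/R = 14352/3100000 = 4.62968 ms.
13 queued → 60.1858 ms.
Queuing delay = 60.19 ms.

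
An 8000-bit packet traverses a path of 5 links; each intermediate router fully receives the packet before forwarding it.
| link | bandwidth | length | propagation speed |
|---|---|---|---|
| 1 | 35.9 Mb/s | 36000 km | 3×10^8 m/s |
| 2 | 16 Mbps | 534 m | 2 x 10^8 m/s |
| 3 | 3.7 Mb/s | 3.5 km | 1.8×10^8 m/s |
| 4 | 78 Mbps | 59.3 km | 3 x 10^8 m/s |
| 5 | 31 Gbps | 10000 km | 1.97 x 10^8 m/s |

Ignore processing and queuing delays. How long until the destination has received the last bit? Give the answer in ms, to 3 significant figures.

Transmission delays (L/R per hop): 0.222841, 0.5, 2.16216, 0.102564, 0.000258065 ms; sum = 2.98783 ms.
Propagation delays (d/s per hop): 120, 0.00267, 0.0194444, 0.197667, 50.7614 ms; sum = 170.981 ms.
End-to-end = 174 ms.

174 ms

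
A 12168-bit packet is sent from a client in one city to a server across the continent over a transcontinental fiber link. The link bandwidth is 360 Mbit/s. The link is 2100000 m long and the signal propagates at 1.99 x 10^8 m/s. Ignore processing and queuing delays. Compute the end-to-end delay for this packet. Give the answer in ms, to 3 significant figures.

10.6 ms

Transmission delay = L/R = 12168 / 360000000 = 0.0338 ms.
Propagation delay = d/s = 2100000 m / 199000000 m/s = 10.5528 ms.
Total = 10.6 ms.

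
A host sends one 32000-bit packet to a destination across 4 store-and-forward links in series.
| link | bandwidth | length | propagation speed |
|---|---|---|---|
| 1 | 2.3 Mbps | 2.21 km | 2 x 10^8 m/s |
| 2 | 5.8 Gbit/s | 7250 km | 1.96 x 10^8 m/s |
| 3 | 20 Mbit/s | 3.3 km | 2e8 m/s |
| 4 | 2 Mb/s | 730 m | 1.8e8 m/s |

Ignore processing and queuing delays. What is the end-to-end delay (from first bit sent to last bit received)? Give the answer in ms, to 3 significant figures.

Transmission delays (L/R per hop): 13.913, 0.00551724, 1.6, 16 ms; sum = 31.5186 ms.
Propagation delays (d/s per hop): 0.01105, 36.9898, 0.0165, 0.00405556 ms; sum = 37.0214 ms.
End-to-end = 68.5 ms.

68.5 ms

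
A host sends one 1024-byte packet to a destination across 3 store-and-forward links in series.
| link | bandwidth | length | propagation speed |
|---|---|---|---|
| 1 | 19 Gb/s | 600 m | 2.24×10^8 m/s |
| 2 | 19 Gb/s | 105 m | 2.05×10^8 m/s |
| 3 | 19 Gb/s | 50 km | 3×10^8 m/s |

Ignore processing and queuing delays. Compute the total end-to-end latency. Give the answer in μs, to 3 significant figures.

171 μs

L = 1024 × 8 = 8192 bits.
Transmission delay per hop = L/R = 8192/19000000000 = 0.431158 μs; 3 hops → 1.29347 μs.
Propagation delays (d/s per hop): 2.67857, 0.512195, 166.667 μs; sum = 169.857 μs.
End-to-end = 171 μs.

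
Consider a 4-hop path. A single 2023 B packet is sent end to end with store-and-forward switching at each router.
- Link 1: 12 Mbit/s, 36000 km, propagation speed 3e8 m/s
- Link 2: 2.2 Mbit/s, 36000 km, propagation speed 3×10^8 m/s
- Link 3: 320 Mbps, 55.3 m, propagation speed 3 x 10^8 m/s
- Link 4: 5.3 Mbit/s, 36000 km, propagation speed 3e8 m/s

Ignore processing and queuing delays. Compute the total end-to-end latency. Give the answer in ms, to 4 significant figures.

L = 2023 × 8 = 16184 bits.
Transmission delays (L/R per hop): 1.34867, 7.35636, 0.050575, 3.05358 ms; sum = 11.8092 ms.
Propagation delays (d/s per hop): 120, 120, 0.000184333, 120 ms; sum = 360 ms.
End-to-end = 371.8 ms.

371.8 ms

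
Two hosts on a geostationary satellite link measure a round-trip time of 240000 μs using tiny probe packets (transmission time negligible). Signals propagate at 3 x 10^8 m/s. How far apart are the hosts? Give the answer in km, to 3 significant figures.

One-way propagation = RTT/2 = 120000 μs.
d = s × t = 300000000 × 0.12 = 36000 km.

36000 km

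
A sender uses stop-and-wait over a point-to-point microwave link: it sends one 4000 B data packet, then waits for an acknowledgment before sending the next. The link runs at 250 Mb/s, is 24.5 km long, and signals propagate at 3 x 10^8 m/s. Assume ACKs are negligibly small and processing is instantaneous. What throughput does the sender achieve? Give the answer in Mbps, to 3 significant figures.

t_tx = L/R = 32000/250000000 = 0.000128 s.
t_prop = 24500/300000000 = 8.16667e-05 s; RTT = 0.000163333 s.
Cycle = t_tx + RTT = 0.000291333 s.
Throughput = L / cycle = 32000 / 0.000291333 = 110 Mbps.

110 Mbps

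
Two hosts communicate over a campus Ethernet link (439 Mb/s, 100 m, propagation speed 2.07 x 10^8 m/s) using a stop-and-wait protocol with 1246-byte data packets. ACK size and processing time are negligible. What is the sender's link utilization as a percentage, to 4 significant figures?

t_tx = L/R = 9968/439000000 = 2.27062e-05 s.
t_prop = 100/2.07e+08 = 4.83092e-07 s; RTT = 9.66184e-07 s.
Cycle = t_tx + RTT = 2.36723e-05 s.
Utilization = t_tx / cycle = 2.27062e-05/2.36723e-05 = 95.92 %.

95.92 %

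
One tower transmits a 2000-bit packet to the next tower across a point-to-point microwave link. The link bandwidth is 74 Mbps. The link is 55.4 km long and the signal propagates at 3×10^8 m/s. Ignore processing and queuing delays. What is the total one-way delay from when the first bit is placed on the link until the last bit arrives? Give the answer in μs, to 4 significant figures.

211.7 μs

Transmission delay = L/R = 2000 / 74000000 = 27.027 μs.
Propagation delay = d/s = 55400 m / 300000000 m/s = 184.667 μs.
Total = 211.7 μs.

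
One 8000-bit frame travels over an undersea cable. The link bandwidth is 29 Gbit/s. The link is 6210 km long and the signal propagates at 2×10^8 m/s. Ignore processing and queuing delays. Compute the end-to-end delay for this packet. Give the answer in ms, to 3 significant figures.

31.1 ms

Transmission delay = L/R = 8000 / 29000000000 = 0.000275862 ms.
Propagation delay = d/s = 6210000 m / 200000000 m/s = 31.05 ms.
Total = 31.1 ms.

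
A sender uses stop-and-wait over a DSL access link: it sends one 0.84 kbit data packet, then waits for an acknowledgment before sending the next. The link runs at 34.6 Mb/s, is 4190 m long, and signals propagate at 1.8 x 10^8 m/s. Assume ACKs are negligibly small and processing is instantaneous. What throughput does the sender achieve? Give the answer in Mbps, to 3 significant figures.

t_tx = L/R = 840/34600000 = 2.42775e-05 s.
t_prop = 4190/180000000 = 2.32778e-05 s; RTT = 4.65556e-05 s.
Cycle = t_tx + RTT = 7.0833e-05 s.
Throughput = L / cycle = 840 / 7.0833e-05 = 11.9 Mbps.

11.9 Mbps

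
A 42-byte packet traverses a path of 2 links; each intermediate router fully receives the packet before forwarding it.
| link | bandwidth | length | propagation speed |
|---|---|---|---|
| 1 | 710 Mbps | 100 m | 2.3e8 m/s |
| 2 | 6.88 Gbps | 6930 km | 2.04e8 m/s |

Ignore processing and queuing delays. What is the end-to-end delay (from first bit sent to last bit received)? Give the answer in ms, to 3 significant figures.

L = 42 × 8 = 336 bits.
Transmission delays (L/R per hop): 0.000473239, 4.88372e-05 ms; sum = 0.000522077 ms.
Propagation delays (d/s per hop): 0.000434783, 33.9706 ms; sum = 33.971 ms.
End-to-end = 34.0 ms.

34.0 ms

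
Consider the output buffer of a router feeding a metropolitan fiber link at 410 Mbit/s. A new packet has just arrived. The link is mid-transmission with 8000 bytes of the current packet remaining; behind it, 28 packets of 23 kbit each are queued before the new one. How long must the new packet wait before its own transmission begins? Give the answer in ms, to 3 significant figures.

1.73 ms

Each queued packet: L/R = 23000/410000000 = 0.0560976 ms.
28 queued → 1.57073 ms.
Plus remaining 64000 bits of current packet: 0.156098 ms.
Queuing delay = 1.73 ms.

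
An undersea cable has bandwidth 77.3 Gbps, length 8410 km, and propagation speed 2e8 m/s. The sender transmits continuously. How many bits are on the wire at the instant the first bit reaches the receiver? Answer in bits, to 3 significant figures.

Propagation delay = 8410000 / 200000000 = 0.04205 s.
BDP = R × t_prop = 77300000000 × 0.04205 = 3250470000 bits.

3250000000 bits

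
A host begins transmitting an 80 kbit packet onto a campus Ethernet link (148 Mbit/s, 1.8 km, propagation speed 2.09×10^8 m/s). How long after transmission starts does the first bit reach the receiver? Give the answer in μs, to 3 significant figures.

8.61 μs

First bit experiences only propagation delay: d/s = 1800/209000000 = 8.61 μs.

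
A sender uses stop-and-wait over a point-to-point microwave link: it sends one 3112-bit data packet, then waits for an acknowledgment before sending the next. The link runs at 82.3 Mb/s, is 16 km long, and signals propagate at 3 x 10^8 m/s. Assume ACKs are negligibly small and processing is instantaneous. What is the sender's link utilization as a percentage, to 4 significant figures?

26.17 %

t_tx = L/R = 3112/82300000 = 3.78129e-05 s.
t_prop = 16000/300000000 = 5.33333e-05 s; RTT = 0.000106667 s.
Cycle = t_tx + RTT = 0.00014448 s.
Utilization = t_tx / cycle = 3.78129e-05/0.00014448 = 26.17 %.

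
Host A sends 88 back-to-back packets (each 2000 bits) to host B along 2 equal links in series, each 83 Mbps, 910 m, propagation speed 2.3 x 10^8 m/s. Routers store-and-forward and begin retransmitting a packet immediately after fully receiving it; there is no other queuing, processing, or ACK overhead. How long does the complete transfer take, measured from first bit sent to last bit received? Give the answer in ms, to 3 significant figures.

2.15 ms

Per-hop transmission t_tx = L/R = 2000/83000000 = 0.0240964 ms.
Per-hop propagation t_prop = 910/2.3e+08 = 0.00395652 ms.
Pipeline fill: first packet needs 2·t_tx to clear all hops; remaining 87 packets each add one t_tx.
Total = (2+88-1)·t_tx + 2·t_prop = 89·0.0240964 + 2·0.00395652 = 2.15 ms.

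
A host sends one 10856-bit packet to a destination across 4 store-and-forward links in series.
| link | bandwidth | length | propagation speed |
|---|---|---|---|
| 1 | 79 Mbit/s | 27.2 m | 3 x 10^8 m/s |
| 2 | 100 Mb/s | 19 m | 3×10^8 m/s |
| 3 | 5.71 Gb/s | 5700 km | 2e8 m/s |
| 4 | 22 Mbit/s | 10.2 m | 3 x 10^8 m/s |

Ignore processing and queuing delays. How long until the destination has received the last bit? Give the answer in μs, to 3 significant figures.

29200 μs

Transmission delays (L/R per hop): 137.418, 108.56, 1.90123, 493.455 μs; sum = 741.333 μs.
Propagation delays (d/s per hop): 0.0906667, 0.0633333, 28500, 0.034 μs; sum = 28500.2 μs.
End-to-end = 29200 μs.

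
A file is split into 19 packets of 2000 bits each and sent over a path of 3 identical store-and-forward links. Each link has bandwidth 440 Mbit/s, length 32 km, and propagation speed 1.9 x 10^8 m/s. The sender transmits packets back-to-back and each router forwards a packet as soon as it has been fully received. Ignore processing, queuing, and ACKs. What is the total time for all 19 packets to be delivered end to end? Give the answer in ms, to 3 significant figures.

Per-hop transmission t_tx = L/R = 2000/440000000 = 0.00454545 ms.
Per-hop propagation t_prop = 32000/190000000 = 0.168421 ms.
Pipeline fill: first packet needs 3·t_tx to clear all hops; remaining 18 packets each add one t_tx.
Total = (3+19-1)·t_tx + 3·t_prop = 21·0.00454545 + 3·0.168421 = 0.601 ms.

0.601 ms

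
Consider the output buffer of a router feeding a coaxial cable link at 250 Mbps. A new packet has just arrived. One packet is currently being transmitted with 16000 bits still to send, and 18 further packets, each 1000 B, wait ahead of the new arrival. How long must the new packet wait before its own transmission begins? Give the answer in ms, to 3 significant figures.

0.640 ms

Each queued packet: L/R = 8000/250000000 = 0.032 ms.
18 queued → 0.576 ms.
Plus remaining 16000 bits of current packet: 0.064 ms.
Queuing delay = 0.640 ms.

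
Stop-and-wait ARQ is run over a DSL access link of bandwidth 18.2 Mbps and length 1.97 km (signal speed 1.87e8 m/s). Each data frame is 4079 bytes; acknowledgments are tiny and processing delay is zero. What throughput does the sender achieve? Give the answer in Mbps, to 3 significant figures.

18.0 Mbps

t_tx = L/R = 32632/18200000 = 0.00179297 s.
t_prop = 1970/187000000 = 1.05348e-05 s; RTT = 2.10695e-05 s.
Cycle = t_tx + RTT = 0.00181404 s.
Throughput = L / cycle = 32632 / 0.00181404 = 18.0 Mbps.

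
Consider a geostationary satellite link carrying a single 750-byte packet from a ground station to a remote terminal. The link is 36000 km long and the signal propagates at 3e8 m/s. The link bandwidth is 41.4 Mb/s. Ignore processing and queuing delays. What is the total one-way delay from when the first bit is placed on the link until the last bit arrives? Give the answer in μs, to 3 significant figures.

120000 μs

L = 750 × 8 = 6000 bits.
Transmission delay = L/R = 6000 / 41400000 = 144.928 μs.
Propagation delay = d/s = 36000000 m / 300000000 m/s = 120000 μs.
Total = 120000 μs.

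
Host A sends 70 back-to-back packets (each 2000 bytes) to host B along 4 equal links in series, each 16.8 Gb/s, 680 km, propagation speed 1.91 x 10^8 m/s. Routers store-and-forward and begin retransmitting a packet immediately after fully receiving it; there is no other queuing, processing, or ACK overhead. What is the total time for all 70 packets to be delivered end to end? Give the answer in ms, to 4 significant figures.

14.31 ms

Per-hop transmission t_tx = L/R = 16000/16800000000 = 0.000952381 ms.
Per-hop propagation t_prop = 680000/191000000 = 3.56021 ms.
Pipeline fill: first packet needs 4·t_tx to clear all hops; remaining 69 packets each add one t_tx.
Total = (4+70-1)·t_tx + 4·t_prop = 73·0.000952381 + 4·3.56021 = 14.31 ms.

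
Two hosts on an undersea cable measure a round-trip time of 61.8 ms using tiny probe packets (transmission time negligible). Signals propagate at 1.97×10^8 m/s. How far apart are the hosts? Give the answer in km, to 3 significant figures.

One-way propagation = RTT/2 = 30.9 ms.
d = s × t = 197000000 × 0.0309 = 6090 km.

6090 km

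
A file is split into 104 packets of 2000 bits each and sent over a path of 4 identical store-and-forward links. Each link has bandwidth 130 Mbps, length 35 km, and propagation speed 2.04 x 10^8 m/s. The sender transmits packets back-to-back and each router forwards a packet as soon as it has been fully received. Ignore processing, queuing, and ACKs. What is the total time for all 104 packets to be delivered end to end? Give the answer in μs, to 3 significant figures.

Per-hop transmission t_tx = L/R = 2000/130000000 = 15.3846 μs.
Per-hop propagation t_prop = 35000/204000000 = 171.569 μs.
Pipeline fill: first packet needs 4·t_tx to clear all hops; remaining 103 packets each add one t_tx.
Total = (4+104-1)·t_tx + 4·t_prop = 107·15.3846 + 4·171.569 = 2330 μs.

2330 μs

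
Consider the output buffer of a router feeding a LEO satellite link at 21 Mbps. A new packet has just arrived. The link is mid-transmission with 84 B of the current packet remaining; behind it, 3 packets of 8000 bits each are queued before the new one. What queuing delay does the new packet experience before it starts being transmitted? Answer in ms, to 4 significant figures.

Each queued packet: L/R = 8000/21000000 = 0.380952 ms.
3 queued → 1.14286 ms.
Plus remaining 672 bits of current packet: 0.032 ms.
Queuing delay = 1.175 ms.

1.175 ms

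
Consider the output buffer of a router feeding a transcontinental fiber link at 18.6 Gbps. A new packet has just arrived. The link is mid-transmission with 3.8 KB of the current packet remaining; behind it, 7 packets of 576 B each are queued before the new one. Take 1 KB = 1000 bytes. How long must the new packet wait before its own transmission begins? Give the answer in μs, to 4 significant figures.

Each queued packet: L/R = 4608/18600000000 = 0.247742 μs.
7 queued → 1.73419 μs.
Plus remaining 30400 bits of current packet: 1.63441 μs.
Queuing delay = 3.369 μs.

3.369 μs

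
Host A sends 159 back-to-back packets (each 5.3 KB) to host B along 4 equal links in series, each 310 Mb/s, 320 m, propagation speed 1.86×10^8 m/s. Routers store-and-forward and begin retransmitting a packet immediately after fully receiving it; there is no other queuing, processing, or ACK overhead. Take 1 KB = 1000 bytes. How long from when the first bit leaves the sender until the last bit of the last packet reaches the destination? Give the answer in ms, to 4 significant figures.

22.16 ms

Per-hop transmission t_tx = L/R = 42400/310000000 = 0.136774 ms.
Per-hop propagation t_prop = 320/186000000 = 0.00172043 ms.
Pipeline fill: first packet needs 4·t_tx to clear all hops; remaining 158 packets each add one t_tx.
Total = (4+159-1)·t_tx + 4·t_prop = 162·0.136774 + 4·0.00172043 = 22.16 ms.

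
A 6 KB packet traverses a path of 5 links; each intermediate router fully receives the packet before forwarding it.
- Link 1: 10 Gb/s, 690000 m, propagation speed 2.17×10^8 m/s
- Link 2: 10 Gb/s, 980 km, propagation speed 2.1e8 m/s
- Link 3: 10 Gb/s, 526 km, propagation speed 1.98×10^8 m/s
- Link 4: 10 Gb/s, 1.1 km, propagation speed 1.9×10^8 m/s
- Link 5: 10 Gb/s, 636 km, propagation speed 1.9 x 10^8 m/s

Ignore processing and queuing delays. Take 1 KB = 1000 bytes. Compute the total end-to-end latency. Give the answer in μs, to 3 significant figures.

13900 μs

L = 48000 bits.
Transmission delay per hop = L/R = 48000/10000000000 = 4.8 μs; 5 hops → 24 μs.
Propagation delays (d/s per hop): 3179.72, 4666.67, 2656.57, 5.78947, 3347.37 μs; sum = 13856.1 μs.
End-to-end = 13900 μs.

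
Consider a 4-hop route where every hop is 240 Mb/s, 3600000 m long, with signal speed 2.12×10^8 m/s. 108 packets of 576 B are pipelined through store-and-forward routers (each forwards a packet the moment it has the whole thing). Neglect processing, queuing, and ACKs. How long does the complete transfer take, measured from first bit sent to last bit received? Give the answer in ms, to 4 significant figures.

70.06 ms

Per-hop transmission t_tx = L/R = 4608/240000000 = 0.0192 ms.
Per-hop propagation t_prop = 3600000/212000000 = 16.9811 ms.
Pipeline fill: first packet needs 4·t_tx to clear all hops; remaining 107 packets each add one t_tx.
Total = (4+108-1)·t_tx + 4·t_prop = 111·0.0192 + 4·16.9811 = 70.06 ms.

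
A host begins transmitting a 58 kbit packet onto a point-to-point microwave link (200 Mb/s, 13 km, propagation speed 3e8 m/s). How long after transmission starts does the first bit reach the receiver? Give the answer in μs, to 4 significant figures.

First bit experiences only propagation delay: d/s = 13000/300000000 = 43.33 μs.

43.33 μs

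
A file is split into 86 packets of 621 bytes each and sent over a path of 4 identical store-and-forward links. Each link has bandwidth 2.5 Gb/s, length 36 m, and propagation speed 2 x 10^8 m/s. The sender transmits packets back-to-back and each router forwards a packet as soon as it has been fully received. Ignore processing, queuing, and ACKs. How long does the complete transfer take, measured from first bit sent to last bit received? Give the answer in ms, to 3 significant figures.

Per-hop transmission t_tx = L/R = 4968/2500000000 = 0.0019872 ms.
Per-hop propagation t_prop = 36/200000000 = 0.00018 ms.
Pipeline fill: first packet needs 4·t_tx to clear all hops; remaining 85 packets each add one t_tx.
Total = (4+86-1)·t_tx + 4·t_prop = 89·0.0019872 + 4·0.00018 = 0.178 ms.

0.178 ms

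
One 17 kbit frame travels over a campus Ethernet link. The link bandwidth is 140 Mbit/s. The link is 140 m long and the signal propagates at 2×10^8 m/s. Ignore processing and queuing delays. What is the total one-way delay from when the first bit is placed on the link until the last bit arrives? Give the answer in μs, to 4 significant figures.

L = 17000 bits.
Transmission delay = L/R = 17000 / 140000000 = 121.429 μs.
Propagation delay = d/s = 140 m / 200000000 m/s = 0.7 μs.
Total = 122.1 μs.

122.1 μs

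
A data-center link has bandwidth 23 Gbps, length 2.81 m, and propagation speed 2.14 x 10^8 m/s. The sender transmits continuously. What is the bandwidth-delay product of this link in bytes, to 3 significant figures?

Propagation delay = 2.81 / 214000000 = 1.31308e-08 s.
BDP = R × t_prop = 23000000000 × 1.31308e-08 = 302.009 bits.
In bytes: 302.009/8 = 37.8 bytes.

37.8 bytes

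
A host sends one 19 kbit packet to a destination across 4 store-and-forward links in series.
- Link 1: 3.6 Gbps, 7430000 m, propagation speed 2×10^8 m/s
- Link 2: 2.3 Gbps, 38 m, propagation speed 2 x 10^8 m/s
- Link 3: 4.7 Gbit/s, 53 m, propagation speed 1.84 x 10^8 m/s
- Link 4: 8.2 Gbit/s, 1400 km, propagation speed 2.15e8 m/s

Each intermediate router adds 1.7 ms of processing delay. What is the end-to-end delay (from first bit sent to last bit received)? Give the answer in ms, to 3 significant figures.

48.8 ms

L = 19000 bits.
Transmission delays (L/R per hop): 0.00527778, 0.00826087, 0.00404255, 0.00231707 ms; sum = 0.0198983 ms.
Propagation delays (d/s per hop): 37.15, 0.00019, 0.000288043, 6.51163 ms; sum = 43.6621 ms.
Processing at 3 router(s): 3 × 1.7 ms = 5.1 ms.
End-to-end = 48.8 ms.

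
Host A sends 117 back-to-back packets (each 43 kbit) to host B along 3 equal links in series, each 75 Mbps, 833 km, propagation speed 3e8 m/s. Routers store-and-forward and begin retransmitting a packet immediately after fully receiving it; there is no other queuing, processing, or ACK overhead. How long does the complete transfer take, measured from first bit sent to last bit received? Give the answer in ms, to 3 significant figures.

Per-hop transmission t_tx = L/R = 43000/75000000 = 0.573333 ms.
Per-hop propagation t_prop = 833000/300000000 = 2.77667 ms.
Pipeline fill: first packet needs 3·t_tx to clear all hops; remaining 116 packets each add one t_tx.
Total = (3+117-1)·t_tx + 3·t_prop = 119·0.573333 + 3·2.77667 = 76.6 ms.

76.6 ms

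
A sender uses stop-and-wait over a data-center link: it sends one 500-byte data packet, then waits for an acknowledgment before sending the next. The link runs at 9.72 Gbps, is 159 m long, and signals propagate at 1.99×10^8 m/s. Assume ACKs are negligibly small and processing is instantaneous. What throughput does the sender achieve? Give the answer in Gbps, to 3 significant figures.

t_tx = L/R = 4000/9720000000 = 4.11523e-07 s.
t_prop = 159/199000000 = 7.98995e-07 s; RTT = 1.59799e-06 s.
Cycle = t_tx + RTT = 2.00951e-06 s.
Throughput = L / cycle = 4000 / 2.00951e-06 = 1.99 Gbps.

1.99 Gbps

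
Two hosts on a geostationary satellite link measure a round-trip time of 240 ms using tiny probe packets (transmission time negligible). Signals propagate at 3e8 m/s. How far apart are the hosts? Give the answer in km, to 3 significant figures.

36000 km

One-way propagation = RTT/2 = 120 ms.
d = s × t = 300000000 × 0.12 = 36000 km.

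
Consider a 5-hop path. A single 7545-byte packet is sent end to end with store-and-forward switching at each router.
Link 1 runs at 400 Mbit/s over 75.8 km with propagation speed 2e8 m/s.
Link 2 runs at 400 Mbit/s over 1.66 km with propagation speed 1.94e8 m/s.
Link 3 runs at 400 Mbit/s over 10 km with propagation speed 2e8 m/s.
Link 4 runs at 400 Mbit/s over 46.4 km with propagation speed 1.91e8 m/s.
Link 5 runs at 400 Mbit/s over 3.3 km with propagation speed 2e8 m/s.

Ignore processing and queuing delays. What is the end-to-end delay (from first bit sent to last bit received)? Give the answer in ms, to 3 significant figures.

L = 7545 × 8 = 60360 bits.
Transmission delay per hop = L/R = 60360/400000000 = 0.1509 ms; 5 hops → 0.7545 ms.
Propagation delays (d/s per hop): 0.379, 0.0085567, 0.05, 0.242932, 0.0165 ms; sum = 0.696989 ms.
End-to-end = 1.45 ms.

1.45 ms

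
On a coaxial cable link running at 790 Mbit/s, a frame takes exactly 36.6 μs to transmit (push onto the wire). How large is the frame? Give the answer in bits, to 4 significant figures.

L = R × t_tx = 790000000 b/s × 3.66e-05 s = 28914 bits.

28910 bits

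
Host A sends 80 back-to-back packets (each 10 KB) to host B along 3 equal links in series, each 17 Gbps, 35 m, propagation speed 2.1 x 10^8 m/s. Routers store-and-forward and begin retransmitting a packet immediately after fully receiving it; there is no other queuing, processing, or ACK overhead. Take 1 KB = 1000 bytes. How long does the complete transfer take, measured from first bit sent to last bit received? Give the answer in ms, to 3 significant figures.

Per-hop transmission t_tx = L/R = 80000/17000000000 = 0.00470588 ms.
Per-hop propagation t_prop = 35/210000000 = 0.000166667 ms.
Pipeline fill: first packet needs 3·t_tx to clear all hops; remaining 79 packets each add one t_tx.
Total = (3+80-1)·t_tx + 3·t_prop = 82·0.00470588 + 3·0.000166667 = 0.386 ms.

0.386 ms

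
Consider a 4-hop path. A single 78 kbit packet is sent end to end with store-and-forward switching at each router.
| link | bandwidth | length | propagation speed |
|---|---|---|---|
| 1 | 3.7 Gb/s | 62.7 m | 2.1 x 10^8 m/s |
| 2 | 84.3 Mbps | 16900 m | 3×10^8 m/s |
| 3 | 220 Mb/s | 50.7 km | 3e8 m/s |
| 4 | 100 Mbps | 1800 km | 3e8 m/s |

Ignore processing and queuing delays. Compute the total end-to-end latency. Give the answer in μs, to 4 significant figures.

L = 78000 bits.
Transmission delays (L/R per hop): 21.0811, 925.267, 354.545, 780 μs; sum = 2080.89 μs.
Propagation delays (d/s per hop): 0.298571, 56.3333, 169, 6000 μs; sum = 6225.63 μs.
End-to-end = 8307 μs.

8307 μs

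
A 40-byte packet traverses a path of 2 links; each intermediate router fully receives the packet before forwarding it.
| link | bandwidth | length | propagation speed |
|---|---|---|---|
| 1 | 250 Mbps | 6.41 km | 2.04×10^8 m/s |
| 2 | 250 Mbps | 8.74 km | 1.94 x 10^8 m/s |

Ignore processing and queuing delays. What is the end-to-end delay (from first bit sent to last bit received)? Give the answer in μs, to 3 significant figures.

79.0 μs

L = 40 × 8 = 320 bits.
Transmission delay per hop = L/R = 320/250000000 = 1.28 μs; 2 hops → 2.56 μs.
Propagation delays (d/s per hop): 31.4216, 45.0515 μs; sum = 76.4731 μs.
End-to-end = 79.0 μs.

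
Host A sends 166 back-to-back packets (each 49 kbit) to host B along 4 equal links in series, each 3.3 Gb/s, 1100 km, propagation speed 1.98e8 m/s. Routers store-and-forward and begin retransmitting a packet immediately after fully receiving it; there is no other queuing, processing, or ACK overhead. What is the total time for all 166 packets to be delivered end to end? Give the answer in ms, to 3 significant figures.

24.7 ms

Per-hop transmission t_tx = L/R = 49000/3300000000 = 0.0148485 ms.
Per-hop propagation t_prop = 1100000/198000000 = 5.55556 ms.
Pipeline fill: first packet needs 4·t_tx to clear all hops; remaining 165 packets each add one t_tx.
Total = (4+166-1)·t_tx + 4·t_prop = 169·0.0148485 + 4·5.55556 = 24.7 ms.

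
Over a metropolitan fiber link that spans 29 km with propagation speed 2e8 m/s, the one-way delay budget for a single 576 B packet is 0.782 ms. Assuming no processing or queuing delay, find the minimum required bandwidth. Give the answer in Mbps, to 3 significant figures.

L = 4608 bits.
Propagation delay = 29000 / 200000000 = 0.145 ms.
Transmission budget = 0.782 − 0.145 = 0.637 ms.
R ≥ L / t_tx = 4608 bits / 0.000637 s = 7.23 Mbps.

7.23 Mbps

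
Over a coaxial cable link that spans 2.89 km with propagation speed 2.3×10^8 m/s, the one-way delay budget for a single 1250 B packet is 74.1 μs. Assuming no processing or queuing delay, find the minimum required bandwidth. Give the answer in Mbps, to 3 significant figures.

163 Mbps

L = 10000 bits.
Propagation delay = 2890 / 2.3e+08 = 12.5652 μs.
Transmission budget = 74.1 − 12.5652 = 61.5348 μs.
R ≥ L / t_tx = 10000 bits / 6.15348e-05 s = 163 Mbps.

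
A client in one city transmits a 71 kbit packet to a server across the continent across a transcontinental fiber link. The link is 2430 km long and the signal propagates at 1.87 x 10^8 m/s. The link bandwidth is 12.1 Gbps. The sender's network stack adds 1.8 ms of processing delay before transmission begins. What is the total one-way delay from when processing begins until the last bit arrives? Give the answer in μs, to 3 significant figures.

14800 μs

L = 71000 bits.
Transmission delay = L/R = 71000 / 12100000000 = 5.86777 μs.
Propagation delay = d/s = 2430000 m / 187000000 m/s = 12994.7 μs.
Plus processing delay 1.8 ms = 1800 μs.
Total = 14800 μs.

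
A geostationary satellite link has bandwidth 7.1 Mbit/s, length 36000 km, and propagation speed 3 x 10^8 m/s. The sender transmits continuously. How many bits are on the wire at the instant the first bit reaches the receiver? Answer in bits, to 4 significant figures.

Propagation delay = 36000000 / 300000000 = 0.12 s.
BDP = R × t_prop = 7100000 × 0.12 = 852000 bits.

852000 bits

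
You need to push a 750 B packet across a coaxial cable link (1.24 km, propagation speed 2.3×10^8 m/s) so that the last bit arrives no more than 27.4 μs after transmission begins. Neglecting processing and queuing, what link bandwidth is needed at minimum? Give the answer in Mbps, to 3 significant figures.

273 Mbps

L = 6000 bits.
Propagation delay = 1240 / 2.3e+08 = 5.3913 μs.
Transmission budget = 27.4 − 5.3913 = 22.0087 μs.
R ≥ L / t_tx = 6000 bits / 2.20087e-05 s = 273 Mbps.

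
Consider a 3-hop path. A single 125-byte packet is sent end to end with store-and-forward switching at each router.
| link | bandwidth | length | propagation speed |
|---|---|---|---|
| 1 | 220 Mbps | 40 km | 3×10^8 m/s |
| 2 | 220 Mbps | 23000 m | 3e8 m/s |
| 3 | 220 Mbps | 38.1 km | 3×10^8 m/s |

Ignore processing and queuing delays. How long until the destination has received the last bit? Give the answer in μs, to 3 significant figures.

351 μs

L = 125 × 8 = 1000 bits.
Transmission delay per hop = L/R = 1000/220000000 = 4.54545 μs; 3 hops → 13.6364 μs.
Propagation delays (d/s per hop): 133.333, 76.6667, 127 μs; sum = 337 μs.
End-to-end = 351 μs.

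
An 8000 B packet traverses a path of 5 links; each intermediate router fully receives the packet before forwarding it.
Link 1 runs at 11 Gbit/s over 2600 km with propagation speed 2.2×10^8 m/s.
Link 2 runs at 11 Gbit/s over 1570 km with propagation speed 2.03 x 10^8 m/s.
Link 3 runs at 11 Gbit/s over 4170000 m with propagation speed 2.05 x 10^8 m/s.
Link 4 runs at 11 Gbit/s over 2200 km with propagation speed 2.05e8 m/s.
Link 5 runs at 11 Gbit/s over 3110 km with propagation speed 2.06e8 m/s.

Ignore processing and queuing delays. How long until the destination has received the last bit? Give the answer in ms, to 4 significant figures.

65.75 ms

L = 8000 × 8 = 64000 bits.
Transmission delay per hop = L/R = 64000/11000000000 = 0.00581818 ms; 5 hops → 0.0290909 ms.
Propagation delays (d/s per hop): 11.8182, 7.73399, 20.3415, 10.7317, 15.0971 ms; sum = 65.7224 ms.
End-to-end = 65.75 ms.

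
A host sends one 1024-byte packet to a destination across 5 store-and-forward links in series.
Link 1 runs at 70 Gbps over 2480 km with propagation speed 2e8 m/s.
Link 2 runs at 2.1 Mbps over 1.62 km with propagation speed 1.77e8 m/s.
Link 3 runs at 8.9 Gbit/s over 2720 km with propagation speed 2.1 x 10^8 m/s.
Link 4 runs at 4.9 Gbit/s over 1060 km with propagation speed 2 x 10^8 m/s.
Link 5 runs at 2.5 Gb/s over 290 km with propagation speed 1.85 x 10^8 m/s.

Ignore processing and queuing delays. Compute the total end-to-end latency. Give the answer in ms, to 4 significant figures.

L = 1024 × 8 = 8192 bits.
Transmission delays (L/R per hop): 0.000117029, 3.90095, 0.000920449, 0.00167184, 0.0032768 ms; sum = 3.90694 ms.
Propagation delays (d/s per hop): 12.4, 0.00915254, 12.9524, 5.3, 1.56757 ms; sum = 32.2291 ms.
End-to-end = 36.14 ms.

36.14 ms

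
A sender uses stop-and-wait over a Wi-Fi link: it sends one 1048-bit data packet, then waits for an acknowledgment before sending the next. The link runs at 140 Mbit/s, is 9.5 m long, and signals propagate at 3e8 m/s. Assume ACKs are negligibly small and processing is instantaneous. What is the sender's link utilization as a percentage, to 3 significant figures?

99.2 %

t_tx = L/R = 1048/140000000 = 7.48571e-06 s.
t_prop = 9.5/300000000 = 3.16667e-08 s; RTT = 6.33333e-08 s.
Cycle = t_tx + RTT = 7.54905e-06 s.
Utilization = t_tx / cycle = 7.48571e-06/7.54905e-06 = 99.2 %.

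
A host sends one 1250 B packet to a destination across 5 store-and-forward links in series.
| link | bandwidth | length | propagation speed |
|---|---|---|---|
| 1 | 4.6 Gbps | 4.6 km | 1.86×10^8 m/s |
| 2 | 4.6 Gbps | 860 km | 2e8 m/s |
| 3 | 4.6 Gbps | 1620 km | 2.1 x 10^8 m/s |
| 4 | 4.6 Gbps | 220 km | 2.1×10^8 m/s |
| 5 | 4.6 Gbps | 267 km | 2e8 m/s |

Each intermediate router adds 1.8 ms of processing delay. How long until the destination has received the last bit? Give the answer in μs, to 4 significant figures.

L = 1250 × 8 = 10000 bits.
Transmission delay per hop = L/R = 10000/4600000000 = 2.17391 μs; 5 hops → 10.8696 μs.
Propagation delays (d/s per hop): 24.7312, 4300, 7714.29, 1047.62, 1335 μs; sum = 14421.6 μs.
Processing at 4 router(s): 4 × 1.8 ms = 7200 μs.
End-to-end = 21630 μs.

21630 μs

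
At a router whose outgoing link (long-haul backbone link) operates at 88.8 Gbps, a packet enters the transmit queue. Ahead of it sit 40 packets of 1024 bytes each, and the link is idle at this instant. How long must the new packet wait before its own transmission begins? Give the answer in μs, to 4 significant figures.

3.690 μs

Each queued packet: L/R = 8192/88800000000 = 0.0922523 μs.
40 queued → 3.69009 μs.
Queuing delay = 3.690 μs.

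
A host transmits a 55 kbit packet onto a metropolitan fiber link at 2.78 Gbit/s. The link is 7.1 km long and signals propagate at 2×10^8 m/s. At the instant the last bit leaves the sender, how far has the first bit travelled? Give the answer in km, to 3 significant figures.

3.96 km

t_tx = L/R = 55000/2780000000 = 1.97842e-05 s.
Distance = s × t_tx = 200000000 × 1.97842e-05 = 3.96 km.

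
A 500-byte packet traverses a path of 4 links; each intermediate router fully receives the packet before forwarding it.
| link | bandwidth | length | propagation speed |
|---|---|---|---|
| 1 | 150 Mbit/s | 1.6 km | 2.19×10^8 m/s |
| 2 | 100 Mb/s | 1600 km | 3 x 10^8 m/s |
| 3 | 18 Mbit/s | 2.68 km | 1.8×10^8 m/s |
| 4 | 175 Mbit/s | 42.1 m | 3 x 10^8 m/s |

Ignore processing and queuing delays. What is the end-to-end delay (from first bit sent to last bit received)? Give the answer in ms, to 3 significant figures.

L = 500 × 8 = 4000 bits.
Transmission delays (L/R per hop): 0.0266667, 0.04, 0.222222, 0.0228571 ms; sum = 0.311746 ms.
Propagation delays (d/s per hop): 0.00730594, 5.33333, 0.0148889, 0.000140333 ms; sum = 5.35567 ms.
End-to-end = 5.67 ms.

5.67 ms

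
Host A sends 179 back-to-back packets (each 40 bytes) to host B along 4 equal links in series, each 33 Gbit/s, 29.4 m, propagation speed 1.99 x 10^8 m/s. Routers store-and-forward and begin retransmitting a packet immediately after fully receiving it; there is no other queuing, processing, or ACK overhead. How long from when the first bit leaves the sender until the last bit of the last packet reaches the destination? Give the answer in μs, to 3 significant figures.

Per-hop transmission t_tx = L/R = 320/33000000000 = 0.00969697 μs.
Per-hop propagation t_prop = 29.4/199000000 = 0.147739 μs.
Pipeline fill: first packet needs 4·t_tx to clear all hops; remaining 178 packets each add one t_tx.
Total = (4+179-1)·t_tx + 4·t_prop = 182·0.00969697 + 4·0.147739 = 2.36 μs.

2.36 μs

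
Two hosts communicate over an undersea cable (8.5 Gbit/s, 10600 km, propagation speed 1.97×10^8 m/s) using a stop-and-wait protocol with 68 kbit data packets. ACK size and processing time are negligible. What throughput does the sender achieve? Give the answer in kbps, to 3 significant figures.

t_tx = L/R = 68000/8500000000 = 8e-06 s.
t_prop = 10600000/197000000 = 0.0538071 s; RTT = 0.107614 s.
Cycle = t_tx + RTT = 0.107622 s.
Throughput = L / cycle = 68000 / 0.107622 = 632 kbps.

632 kbps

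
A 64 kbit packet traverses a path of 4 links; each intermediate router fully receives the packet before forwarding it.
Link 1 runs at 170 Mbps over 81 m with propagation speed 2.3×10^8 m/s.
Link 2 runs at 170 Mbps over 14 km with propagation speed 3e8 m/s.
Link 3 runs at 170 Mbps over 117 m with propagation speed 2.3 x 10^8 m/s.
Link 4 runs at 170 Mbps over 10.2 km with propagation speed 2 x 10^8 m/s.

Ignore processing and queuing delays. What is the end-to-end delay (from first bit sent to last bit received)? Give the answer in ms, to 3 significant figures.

1.60 ms

L = 64000 bits.
Transmission delay per hop = L/R = 64000/170000000 = 0.376471 ms; 4 hops → 1.50588 ms.
Propagation delays (d/s per hop): 0.000352174, 0.0466667, 0.000508696, 0.051 ms; sum = 0.0985275 ms.
End-to-end = 1.60 ms.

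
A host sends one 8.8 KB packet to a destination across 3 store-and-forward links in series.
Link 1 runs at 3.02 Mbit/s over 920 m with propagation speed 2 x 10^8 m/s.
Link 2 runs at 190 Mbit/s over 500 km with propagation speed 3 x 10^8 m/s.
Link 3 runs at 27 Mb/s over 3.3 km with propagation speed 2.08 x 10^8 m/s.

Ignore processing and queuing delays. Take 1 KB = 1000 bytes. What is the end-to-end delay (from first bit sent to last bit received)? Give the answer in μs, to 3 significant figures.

28000 μs

L = 70400 bits.
Transmission delays (L/R per hop): 23311.3, 370.526, 2607.41 μs; sum = 26289.2 μs.
Propagation delays (d/s per hop): 4.6, 1666.67, 15.8654 μs; sum = 1687.13 μs.
End-to-end = 28000 μs.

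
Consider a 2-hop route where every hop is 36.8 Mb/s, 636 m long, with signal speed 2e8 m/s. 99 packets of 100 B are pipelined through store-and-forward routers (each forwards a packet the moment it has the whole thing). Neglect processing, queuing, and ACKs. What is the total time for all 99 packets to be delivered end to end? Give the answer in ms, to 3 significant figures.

2.18 ms

Per-hop transmission t_tx = L/R = 800/36800000 = 0.0217391 ms.
Per-hop propagation t_prop = 636/200000000 = 0.00318 ms.
Pipeline fill: first packet needs 2·t_tx to clear all hops; remaining 98 packets each add one t_tx.
Total = (2+99-1)·t_tx + 2·t_prop = 100·0.0217391 + 2·0.00318 = 2.18 ms.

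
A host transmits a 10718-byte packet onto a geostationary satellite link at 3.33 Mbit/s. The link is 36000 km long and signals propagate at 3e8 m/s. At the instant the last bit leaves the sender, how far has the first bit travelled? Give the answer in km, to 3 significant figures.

7720 km

t_tx = L/R = 85744/3330000 = 0.0257489 s.
Distance = s × t_tx = 300000000 × 0.0257489 = 7720 km.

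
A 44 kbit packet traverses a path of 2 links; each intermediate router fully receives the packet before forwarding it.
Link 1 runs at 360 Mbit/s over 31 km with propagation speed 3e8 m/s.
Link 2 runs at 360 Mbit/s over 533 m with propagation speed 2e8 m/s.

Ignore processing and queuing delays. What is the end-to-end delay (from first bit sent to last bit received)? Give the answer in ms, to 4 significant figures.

L = 44000 bits.
Transmission delay per hop = L/R = 44000/360000000 = 0.122222 ms; 2 hops → 0.244444 ms.
Propagation delays (d/s per hop): 0.103333, 0.002665 ms; sum = 0.105998 ms.
End-to-end = 0.3504 ms.

0.3504 ms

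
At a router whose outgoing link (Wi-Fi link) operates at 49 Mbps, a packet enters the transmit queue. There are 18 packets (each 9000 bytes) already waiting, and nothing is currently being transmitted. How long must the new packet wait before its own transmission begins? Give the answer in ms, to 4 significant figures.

26.45 ms

Each queued packet: L/R = 72000/49000000 = 1.46939 ms.
18 queued → 26.449 ms.
Queuing delay = 26.45 ms.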